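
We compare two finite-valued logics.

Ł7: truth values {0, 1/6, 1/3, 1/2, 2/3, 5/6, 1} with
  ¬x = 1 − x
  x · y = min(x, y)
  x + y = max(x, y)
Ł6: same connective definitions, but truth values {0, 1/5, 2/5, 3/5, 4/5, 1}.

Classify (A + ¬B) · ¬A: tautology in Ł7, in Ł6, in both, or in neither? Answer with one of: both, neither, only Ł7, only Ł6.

neither

In Ł7: at A = 0, B = 1/6 the value is 5/6 — not a tautology.
In Ł6: at A = 0, B = 1/5 the value is 4/5 — not a tautology.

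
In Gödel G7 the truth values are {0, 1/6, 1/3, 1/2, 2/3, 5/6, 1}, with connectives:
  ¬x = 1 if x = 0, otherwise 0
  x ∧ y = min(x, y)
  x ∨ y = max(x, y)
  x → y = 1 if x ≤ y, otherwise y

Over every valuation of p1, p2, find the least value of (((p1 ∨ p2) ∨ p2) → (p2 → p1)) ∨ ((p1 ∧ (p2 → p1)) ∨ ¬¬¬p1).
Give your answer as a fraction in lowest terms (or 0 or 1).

1/6

Take p1 = 1/6, p2 = 1/3:
p1 ∨ p2 = 1/6 ∨ 1/3 = 1/3
(p1 ∨ p2) ∨ p2 = 1/3 ∨ 1/3 = 1/3
p2 → p1 = 1/3 → 1/6 = 1/6
((p1 ∨ p2) ∨ p2) → (p2 → p1) = 1/3 → 1/6 = 1/6
p2 → p1 = 1/3 → 1/6 = 1/6
p1 ∧ (p2 → p1) = 1/6 ∧ 1/6 = 1/6
¬p1 = ¬1/6 = 0
¬¬p1 = ¬0 = 1
¬¬¬p1 = ¬1 = 0
(p1 ∧ (p2 → p1)) ∨ ¬¬¬p1 = 1/6 ∨ 0 = 1/6
(((p1 ∨ p2) ∨ p2) → (p2 → p1)) ∨ ((p1 ∧ (p2 → p1)) ∨ ¬¬¬p1) = 1/6 ∨ 1/6 = 1/6
No assignment yields a value below 1/6, so this is the minimum.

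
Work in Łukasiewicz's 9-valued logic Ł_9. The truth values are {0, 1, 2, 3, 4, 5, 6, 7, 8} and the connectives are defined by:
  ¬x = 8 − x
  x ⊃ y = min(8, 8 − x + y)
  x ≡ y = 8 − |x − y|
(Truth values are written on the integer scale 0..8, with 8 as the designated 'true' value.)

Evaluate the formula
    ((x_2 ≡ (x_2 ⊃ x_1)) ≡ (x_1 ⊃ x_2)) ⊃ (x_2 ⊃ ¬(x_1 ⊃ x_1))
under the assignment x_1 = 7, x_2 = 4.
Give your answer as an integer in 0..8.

5

x_2 ⊃ x_1 = 4 ⊃ 7 = 8
x_2 ≡ (x_2 ⊃ x_1) = 4 ≡ 8 = 4
x_1 ⊃ x_2 = 7 ⊃ 4 = 5
(x_2 ≡ (x_2 ⊃ x_1)) ≡ (x_1 ⊃ x_2) = 4 ≡ 5 = 7
x_1 ⊃ x_1 = 7 ⊃ 7 = 8
¬(x_1 ⊃ x_1) = ¬8 = 0
x_2 ⊃ ¬(x_1 ⊃ x_1) = 4 ⊃ 0 = 4
((x_2 ≡ (x_2 ⊃ x_1)) ≡ (x_1 ⊃ x_2)) ⊃ (x_2 ⊃ ¬(x_1 ⊃ x_1)) = 7 ⊃ 4 = 5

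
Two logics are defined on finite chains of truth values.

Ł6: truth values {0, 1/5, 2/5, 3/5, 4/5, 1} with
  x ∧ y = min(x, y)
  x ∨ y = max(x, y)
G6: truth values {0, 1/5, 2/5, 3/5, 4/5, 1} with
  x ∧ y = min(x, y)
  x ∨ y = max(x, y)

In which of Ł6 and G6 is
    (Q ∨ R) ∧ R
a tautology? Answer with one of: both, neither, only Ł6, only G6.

In Ł6: at Q = 0, R = 0 the value is 0 — not a tautology.
In G6: at Q = 0, R = 0 the value is 0 — not a tautology.

neither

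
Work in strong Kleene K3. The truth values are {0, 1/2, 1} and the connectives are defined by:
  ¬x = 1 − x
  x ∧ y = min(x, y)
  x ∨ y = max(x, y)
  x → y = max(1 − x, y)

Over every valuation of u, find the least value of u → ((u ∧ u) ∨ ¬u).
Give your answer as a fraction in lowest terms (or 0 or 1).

Take u = 1/2:
u ∧ u = 1/2 ∧ 1/2 = 1/2
¬u = ¬1/2 = 1/2
(u ∧ u) ∨ ¬u = 1/2 ∨ 1/2 = 1/2
u → ((u ∧ u) ∨ ¬u) = 1/2 → 1/2 = 1/2
No assignment yields a value below 1/2, so this is the minimum.

1/2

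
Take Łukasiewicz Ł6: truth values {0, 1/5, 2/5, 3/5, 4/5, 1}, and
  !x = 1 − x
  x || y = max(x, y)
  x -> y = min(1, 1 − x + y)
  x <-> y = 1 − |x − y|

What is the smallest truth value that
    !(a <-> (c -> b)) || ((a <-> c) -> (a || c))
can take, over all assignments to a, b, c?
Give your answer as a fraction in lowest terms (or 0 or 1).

Take a = 2/5, b = 0, c = 2/5:
c -> b = 2/5 -> 0 = 3/5
a <-> (c -> b) = 2/5 <-> 3/5 = 4/5
!(a <-> (c -> b)) = !4/5 = 1/5
a <-> c = 2/5 <-> 2/5 = 1
a || c = 2/5 || 2/5 = 2/5
(a <-> c) -> (a || c) = 1 -> 2/5 = 2/5
!(a <-> (c -> b)) || ((a <-> c) -> (a || c)) = 1/5 || 2/5 = 2/5
No assignment yields a value below 2/5, so this is the minimum.

2/5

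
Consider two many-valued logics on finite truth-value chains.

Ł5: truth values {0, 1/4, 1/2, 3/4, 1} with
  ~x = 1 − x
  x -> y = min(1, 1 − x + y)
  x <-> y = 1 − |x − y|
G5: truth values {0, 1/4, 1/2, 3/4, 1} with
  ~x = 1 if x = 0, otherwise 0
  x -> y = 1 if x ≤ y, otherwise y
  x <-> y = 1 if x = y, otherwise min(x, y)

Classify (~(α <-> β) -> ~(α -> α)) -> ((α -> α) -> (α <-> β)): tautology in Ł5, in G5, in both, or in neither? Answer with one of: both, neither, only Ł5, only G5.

In Ł5: every assignment gives 1 — tautology.
In G5: at α = 1/4, β = 1/2 the value is 1/4 — not a tautology.

only Ł5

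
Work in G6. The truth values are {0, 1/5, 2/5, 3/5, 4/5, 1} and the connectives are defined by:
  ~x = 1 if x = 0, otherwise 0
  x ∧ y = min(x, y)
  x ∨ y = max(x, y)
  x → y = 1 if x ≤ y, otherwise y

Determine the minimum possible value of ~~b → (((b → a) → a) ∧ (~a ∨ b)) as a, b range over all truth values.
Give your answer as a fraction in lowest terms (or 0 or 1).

Take a = 1/5, b = 1/5:
~b = ~1/5 = 0
~~b = ~0 = 1
b → a = 1/5 → 1/5 = 1
(b → a) → a = 1 → 1/5 = 1/5
~a = ~1/5 = 0
~a ∨ b = 0 ∨ 1/5 = 1/5
((b → a) → a) ∧ (~a ∨ b) = 1/5 ∧ 1/5 = 1/5
~~b → (((b → a) → a) ∧ (~a ∨ b)) = 1 → 1/5 = 1/5
No assignment yields a value below 1/5, so this is the minimum.

1/5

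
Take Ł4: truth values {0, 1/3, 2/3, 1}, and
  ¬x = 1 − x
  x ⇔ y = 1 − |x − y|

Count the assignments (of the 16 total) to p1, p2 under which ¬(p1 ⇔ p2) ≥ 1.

p1 = 0, p2 = 0 ↦ 0  <
p1 = 0, p2 = 1/3 ↦ 1/3  <
p1 = 0, p2 = 2/3 ↦ 2/3  <
p1 = 0, p2 = 1 ↦ 1  ≥
p1 = 1/3, p2 = 0 ↦ 1/3  <
p1 = 1/3, p2 = 1/3 ↦ 0  <
p1 = 1/3, p2 = 2/3 ↦ 1/3  <
p1 = 1/3, p2 = 1 ↦ 2/3  <
p1 = 2/3, p2 = 0 ↦ 2/3  <
p1 = 2/3, p2 = 1/3 ↦ 1/3  <
p1 = 2/3, p2 = 2/3 ↦ 0  <
p1 = 2/3, p2 = 1 ↦ 1/3  <
p1 = 1, p2 = 0 ↦ 1  ≥
p1 = 1, p2 = 1/3 ↦ 2/3  <
p1 = 1, p2 = 2/3 ↦ 1/3  <
p1 = 1, p2 = 1 ↦ 0  <
So 2 of the 16 assignments meet the threshold.

2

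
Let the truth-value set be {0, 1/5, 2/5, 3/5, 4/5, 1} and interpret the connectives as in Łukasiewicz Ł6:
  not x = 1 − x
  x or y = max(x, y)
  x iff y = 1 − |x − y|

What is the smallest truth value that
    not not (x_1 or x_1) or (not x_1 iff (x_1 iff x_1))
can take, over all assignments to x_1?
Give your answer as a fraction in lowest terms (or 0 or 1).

3/5

Take x_1 = 2/5:
x_1 or x_1 = 2/5 or 2/5 = 2/5
not (x_1 or x_1) = not 2/5 = 3/5
not not (x_1 or x_1) = not 3/5 = 2/5
not x_1 = not 2/5 = 3/5
x_1 iff x_1 = 2/5 iff 2/5 = 1
not x_1 iff (x_1 iff x_1) = 3/5 iff 1 = 3/5
not not (x_1 or x_1) or (not x_1 iff (x_1 iff x_1)) = 2/5 or 3/5 = 3/5
No assignment yields a value below 3/5, so this is the minimum.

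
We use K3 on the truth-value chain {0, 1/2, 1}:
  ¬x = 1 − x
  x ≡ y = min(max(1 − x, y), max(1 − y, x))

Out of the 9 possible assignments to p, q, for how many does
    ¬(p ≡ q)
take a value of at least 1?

2

p = 0, q = 0 ↦ 0  <
p = 0, q = 1/2 ↦ 1/2  <
p = 0, q = 1 ↦ 1  ≥
p = 1/2, q = 0 ↦ 1/2  <
p = 1/2, q = 1/2 ↦ 1/2  <
p = 1/2, q = 1 ↦ 1/2  <
p = 1, q = 0 ↦ 1  ≥
p = 1, q = 1/2 ↦ 1/2  <
p = 1, q = 1 ↦ 0  <
So 2 of the 9 assignments meet the threshold.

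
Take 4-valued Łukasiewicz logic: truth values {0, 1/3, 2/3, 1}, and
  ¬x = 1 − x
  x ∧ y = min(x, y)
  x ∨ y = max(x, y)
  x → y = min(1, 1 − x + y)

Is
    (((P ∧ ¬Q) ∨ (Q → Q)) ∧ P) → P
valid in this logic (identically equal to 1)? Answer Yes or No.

P = 0, Q = 0 ↦ 1
P = 0, Q = 1/3 ↦ 1
P = 0, Q = 2/3 ↦ 1
P = 0, Q = 1 ↦ 1
P = 1/3, Q = 0 ↦ 1
P = 1/3, Q = 1/3 ↦ 1
P = 1/3, Q = 2/3 ↦ 1
P = 1/3, Q = 1 ↦ 1
P = 2/3, Q = 0 ↦ 1
P = 2/3, Q = 1/3 ↦ 1
P = 2/3, Q = 2/3 ↦ 1
P = 2/3, Q = 1 ↦ 1
P = 1, Q = 0 ↦ 1
P = 1, Q = 1/3 ↦ 1
P = 1, Q = 2/3 ↦ 1
P = 1, Q = 1 ↦ 1
Every assignment gives a value ≥ 1.

Yes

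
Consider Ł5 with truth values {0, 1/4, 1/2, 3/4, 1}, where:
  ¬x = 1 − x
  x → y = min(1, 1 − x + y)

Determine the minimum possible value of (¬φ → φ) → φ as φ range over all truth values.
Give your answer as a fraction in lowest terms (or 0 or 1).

Take φ = 1/2:
¬φ = ¬1/2 = 1/2
¬φ → φ = 1/2 → 1/2 = 1
(¬φ → φ) → φ = 1 → 1/2 = 1/2
No assignment yields a value below 1/2, so this is the minimum.

1/2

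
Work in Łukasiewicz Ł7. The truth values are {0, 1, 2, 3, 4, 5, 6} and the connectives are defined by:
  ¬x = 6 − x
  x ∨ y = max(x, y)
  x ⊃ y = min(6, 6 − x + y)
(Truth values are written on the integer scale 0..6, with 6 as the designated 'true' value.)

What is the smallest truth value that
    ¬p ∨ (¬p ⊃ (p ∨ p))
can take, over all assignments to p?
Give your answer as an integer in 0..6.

4

Take p = 2:
¬p = ¬2 = 4
¬p = ¬2 = 4
p ∨ p = 2 ∨ 2 = 2
¬p ⊃ (p ∨ p) = 4 ⊃ 2 = 4
¬p ∨ (¬p ⊃ (p ∨ p)) = 4 ∨ 4 = 4
No assignment yields a value below 4, so this is the minimum.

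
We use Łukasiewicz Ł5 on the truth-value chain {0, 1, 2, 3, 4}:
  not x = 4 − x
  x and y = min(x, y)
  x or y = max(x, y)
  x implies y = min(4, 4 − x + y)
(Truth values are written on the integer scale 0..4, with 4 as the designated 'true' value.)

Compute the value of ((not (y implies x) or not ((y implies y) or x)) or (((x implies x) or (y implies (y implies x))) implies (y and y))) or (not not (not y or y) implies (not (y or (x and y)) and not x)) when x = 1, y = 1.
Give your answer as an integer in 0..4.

y implies x = 1 implies 1 = 4
not (y implies x) = not 4 = 0
y implies y = 1 implies 1 = 4
(y implies y) or x = 4 or 1 = 4
not ((y implies y) or x) = not 4 = 0
not (y implies x) or not ((y implies y) or x) = 0 or 0 = 0
x implies x = 1 implies 1 = 4
y implies x = 1 implies 1 = 4
y implies (y implies x) = 1 implies 4 = 4
(x implies x) or (y implies (y implies x)) = 4 or 4 = 4
y and y = 1 and 1 = 1
((x implies x) or (y implies (y implies x))) implies (y and y) = 4 implies 1 = 1
(not (y implies x) or not ((y implies y) or x)) or (((x implies x) or (y implies (y implies x))) implies (y and y)) = 0 or 1 = 1
not y = not 1 = 3
not y or y = 3 or 1 = 3
not (not y or y) = not 3 = 1
not not (not y or y) = not 1 = 3
x and y = 1 and 1 = 1
y or (x and y) = 1 or 1 = 1
not (y or (x and y)) = not 1 = 3
not x = not 1 = 3
not (y or (x and y)) and not x = 3 and 3 = 3
not not (not y or y) implies (not (y or (x and y)) and not x) = 3 implies 3 = 4
((not (y implies x) or not ((y implies y) or x)) or (((x implies x) or (y implies (y implies x))) implies (y and y))) or (not not (not y or y) implies (not (y or (x and y)) and not x)) = 1 or 4 = 4

4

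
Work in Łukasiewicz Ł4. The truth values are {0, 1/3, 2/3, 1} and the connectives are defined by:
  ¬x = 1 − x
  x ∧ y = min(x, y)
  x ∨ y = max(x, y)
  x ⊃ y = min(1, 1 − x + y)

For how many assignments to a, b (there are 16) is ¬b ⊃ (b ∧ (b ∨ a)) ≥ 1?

a = 0, b = 0 ↦ 0  <
a = 0, b = 1/3 ↦ 2/3  <
a = 0, b = 2/3 ↦ 1  ≥
a = 0, b = 1 ↦ 1  ≥
a = 1/3, b = 0 ↦ 0  <
a = 1/3, b = 1/3 ↦ 2/3  <
a = 1/3, b = 2/3 ↦ 1  ≥
a = 1/3, b = 1 ↦ 1  ≥
a = 2/3, b = 0 ↦ 0  <
a = 2/3, b = 1/3 ↦ 2/3  <
a = 2/3, b = 2/3 ↦ 1  ≥
a = 2/3, b = 1 ↦ 1  ≥
a = 1, b = 0 ↦ 0  <
a = 1, b = 1/3 ↦ 2/3  <
a = 1, b = 2/3 ↦ 1  ≥
a = 1, b = 1 ↦ 1  ≥
So 8 of the 16 assignments meet the threshold.

8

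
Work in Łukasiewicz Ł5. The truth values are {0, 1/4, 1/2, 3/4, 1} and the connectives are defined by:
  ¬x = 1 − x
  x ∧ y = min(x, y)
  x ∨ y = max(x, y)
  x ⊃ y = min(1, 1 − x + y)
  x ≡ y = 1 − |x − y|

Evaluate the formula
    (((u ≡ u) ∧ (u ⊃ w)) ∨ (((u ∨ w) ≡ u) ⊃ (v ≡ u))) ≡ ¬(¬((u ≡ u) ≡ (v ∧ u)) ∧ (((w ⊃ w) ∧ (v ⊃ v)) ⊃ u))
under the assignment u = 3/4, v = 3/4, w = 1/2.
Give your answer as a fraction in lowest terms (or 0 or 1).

u ≡ u = 3/4 ≡ 3/4 = 1
u ⊃ w = 3/4 ⊃ 1/2 = 3/4
(u ≡ u) ∧ (u ⊃ w) = 1 ∧ 3/4 = 3/4
u ∨ w = 3/4 ∨ 1/2 = 3/4
(u ∨ w) ≡ u = 3/4 ≡ 3/4 = 1
v ≡ u = 3/4 ≡ 3/4 = 1
((u ∨ w) ≡ u) ⊃ (v ≡ u) = 1 ⊃ 1 = 1
((u ≡ u) ∧ (u ⊃ w)) ∨ (((u ∨ w) ≡ u) ⊃ (v ≡ u)) = 3/4 ∨ 1 = 1
u ≡ u = 3/4 ≡ 3/4 = 1
v ∧ u = 3/4 ∧ 3/4 = 3/4
(u ≡ u) ≡ (v ∧ u) = 1 ≡ 3/4 = 3/4
¬((u ≡ u) ≡ (v ∧ u)) = ¬3/4 = 1/4
w ⊃ w = 1/2 ⊃ 1/2 = 1
v ⊃ v = 3/4 ⊃ 3/4 = 1
(w ⊃ w) ∧ (v ⊃ v) = 1 ∧ 1 = 1
((w ⊃ w) ∧ (v ⊃ v)) ⊃ u = 1 ⊃ 3/4 = 3/4
¬((u ≡ u) ≡ (v ∧ u)) ∧ (((w ⊃ w) ∧ (v ⊃ v)) ⊃ u) = 1/4 ∧ 3/4 = 1/4
¬(¬((u ≡ u) ≡ (v ∧ u)) ∧ (((w ⊃ w) ∧ (v ⊃ v)) ⊃ u)) = ¬1/4 = 3/4
(((u ≡ u) ∧ (u ⊃ w)) ∨ (((u ∨ w) ≡ u) ⊃ (v ≡ u))) ≡ ¬(¬((u ≡ u) ≡ (v ∧ u)) ∧ (((w ⊃ w) ∧ (v ⊃ v)) ⊃ u)) = 1 ≡ 3/4 = 3/4

3/4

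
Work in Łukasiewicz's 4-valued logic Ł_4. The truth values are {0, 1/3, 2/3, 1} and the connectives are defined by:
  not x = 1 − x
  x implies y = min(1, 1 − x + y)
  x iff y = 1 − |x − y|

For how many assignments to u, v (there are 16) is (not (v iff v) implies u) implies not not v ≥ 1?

u = 0, v = 0 ↦ 0  <
u = 0, v = 1/3 ↦ 1/3  <
u = 0, v = 2/3 ↦ 2/3  <
u = 0, v = 1 ↦ 1  ≥
u = 1/3, v = 0 ↦ 0  <
u = 1/3, v = 1/3 ↦ 1/3  <
u = 1/3, v = 2/3 ↦ 2/3  <
u = 1/3, v = 1 ↦ 1  ≥
u = 2/3, v = 0 ↦ 0  <
u = 2/3, v = 1/3 ↦ 1/3  <
u = 2/3, v = 2/3 ↦ 2/3  <
u = 2/3, v = 1 ↦ 1  ≥
u = 1, v = 0 ↦ 0  <
u = 1, v = 1/3 ↦ 1/3  <
u = 1, v = 2/3 ↦ 2/3  <
u = 1, v = 1 ↦ 1  ≥
So 4 of the 16 assignments meet the threshold.

4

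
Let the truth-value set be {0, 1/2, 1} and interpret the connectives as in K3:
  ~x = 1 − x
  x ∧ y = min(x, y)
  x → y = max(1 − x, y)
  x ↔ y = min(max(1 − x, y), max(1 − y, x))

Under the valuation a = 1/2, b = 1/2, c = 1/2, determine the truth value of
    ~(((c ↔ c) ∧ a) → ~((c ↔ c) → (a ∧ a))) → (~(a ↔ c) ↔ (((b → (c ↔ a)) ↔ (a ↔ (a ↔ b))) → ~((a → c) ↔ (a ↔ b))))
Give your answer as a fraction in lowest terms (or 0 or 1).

c ↔ c = 1/2 ↔ 1/2 = 1/2
(c ↔ c) ∧ a = 1/2 ∧ 1/2 = 1/2
c ↔ c = 1/2 ↔ 1/2 = 1/2
a ∧ a = 1/2 ∧ 1/2 = 1/2
(c ↔ c) → (a ∧ a) = 1/2 → 1/2 = 1/2
~((c ↔ c) → (a ∧ a)) = ~1/2 = 1/2
((c ↔ c) ∧ a) → ~((c ↔ c) → (a ∧ a)) = 1/2 → 1/2 = 1/2
~(((c ↔ c) ∧ a) → ~((c ↔ c) → (a ∧ a))) = ~1/2 = 1/2
a ↔ c = 1/2 ↔ 1/2 = 1/2
~(a ↔ c) = ~1/2 = 1/2
c ↔ a = 1/2 ↔ 1/2 = 1/2
b → (c ↔ a) = 1/2 → 1/2 = 1/2
a ↔ b = 1/2 ↔ 1/2 = 1/2
a ↔ (a ↔ b) = 1/2 ↔ 1/2 = 1/2
(b → (c ↔ a)) ↔ (a ↔ (a ↔ b)) = 1/2 ↔ 1/2 = 1/2
a → c = 1/2 → 1/2 = 1/2
a ↔ b = 1/2 ↔ 1/2 = 1/2
(a → c) ↔ (a ↔ b) = 1/2 ↔ 1/2 = 1/2
~((a → c) ↔ (a ↔ b)) = ~1/2 = 1/2
((b → (c ↔ a)) ↔ (a ↔ (a ↔ b))) → ~((a → c) ↔ (a ↔ b)) = 1/2 → 1/2 = 1/2
~(a ↔ c) ↔ (((b → (c ↔ a)) ↔ (a ↔ (a ↔ b))) → ~((a → c) ↔ (a ↔ b))) = 1/2 ↔ 1/2 = 1/2
~(((c ↔ c) ∧ a) → ~((c ↔ c) → (a ∧ a))) → (~(a ↔ c) ↔ (((b → (c ↔ a)) ↔ (a ↔ (a ↔ b))) → ~((a → c) ↔ (a ↔ b)))) = 1/2 → 1/2 = 1/2

1/2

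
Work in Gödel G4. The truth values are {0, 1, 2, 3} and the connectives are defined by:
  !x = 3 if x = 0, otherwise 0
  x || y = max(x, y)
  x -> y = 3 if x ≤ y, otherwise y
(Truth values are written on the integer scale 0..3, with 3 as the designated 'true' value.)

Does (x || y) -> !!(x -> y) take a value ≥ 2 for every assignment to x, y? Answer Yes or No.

No

Counterexample: take x = 1, y = 0.
x || y = 1 || 0 = 1
x -> y = 1 -> 0 = 0
!(x -> y) = !0 = 3
!!(x -> y) = !3 = 0
(x || y) -> !!(x -> y) = 1 -> 0 = 0
This gives 0, which is below 2.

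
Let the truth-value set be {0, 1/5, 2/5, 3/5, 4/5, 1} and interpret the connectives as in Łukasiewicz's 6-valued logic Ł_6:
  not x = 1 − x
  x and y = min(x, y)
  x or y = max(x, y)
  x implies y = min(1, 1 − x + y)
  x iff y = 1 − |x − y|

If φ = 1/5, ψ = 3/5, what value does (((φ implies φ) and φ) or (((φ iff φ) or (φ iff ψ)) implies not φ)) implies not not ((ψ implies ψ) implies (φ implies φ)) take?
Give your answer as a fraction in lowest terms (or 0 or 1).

φ implies φ = 1/5 implies 1/5 = 1
(φ implies φ) and φ = 1 and 1/5 = 1/5
φ iff φ = 1/5 iff 1/5 = 1
φ iff ψ = 1/5 iff 3/5 = 3/5
(φ iff φ) or (φ iff ψ) = 1 or 3/5 = 1
not φ = not 1/5 = 4/5
((φ iff φ) or (φ iff ψ)) implies not φ = 1 implies 4/5 = 4/5
((φ implies φ) and φ) or (((φ iff φ) or (φ iff ψ)) implies not φ) = 1/5 or 4/5 = 4/5
ψ implies ψ = 3/5 implies 3/5 = 1
φ implies φ = 1/5 implies 1/5 = 1
(ψ implies ψ) implies (φ implies φ) = 1 implies 1 = 1
not ((ψ implies ψ) implies (φ implies φ)) = not 1 = 0
not not ((ψ implies ψ) implies (φ implies φ)) = not 0 = 1
(((φ implies φ) and φ) or (((φ iff φ) or (φ iff ψ)) implies not φ)) implies not not ((ψ implies ψ) implies (φ implies φ)) = 4/5 implies 1 = 1

1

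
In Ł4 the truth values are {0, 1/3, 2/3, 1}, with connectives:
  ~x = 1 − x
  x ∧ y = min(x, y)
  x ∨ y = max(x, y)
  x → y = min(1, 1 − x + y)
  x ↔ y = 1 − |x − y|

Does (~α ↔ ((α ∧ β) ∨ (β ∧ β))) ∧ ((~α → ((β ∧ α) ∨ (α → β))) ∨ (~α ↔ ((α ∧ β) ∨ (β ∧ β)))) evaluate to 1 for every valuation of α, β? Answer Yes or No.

Counterexample: take α = 0, β = 0.
~α = ~0 = 1
α ∧ β = 0 ∧ 0 = 0
β ∧ β = 0 ∧ 0 = 0
(α ∧ β) ∨ (β ∧ β) = 0 ∨ 0 = 0
~α ↔ ((α ∧ β) ∨ (β ∧ β)) = 1 ↔ 0 = 0
~α = ~0 = 1
β ∧ α = 0 ∧ 0 = 0
α → β = 0 → 0 = 1
(β ∧ α) ∨ (α → β) = 0 ∨ 1 = 1
~α → ((β ∧ α) ∨ (α → β)) = 1 → 1 = 1
(~α → ((β ∧ α) ∨ (α → β))) ∨ (~α ↔ ((α ∧ β) ∨ (β ∧ β))) = 1 ∨ 0 = 1
(~α ↔ ((α ∧ β) ∨ (β ∧ β))) ∧ ((~α → ((β ∧ α) ∨ (α → β))) ∨ (~α ↔ ((α ∧ β) ∨ (β ∧ β)))) = 0 ∧ 1 = 0
This gives 0 ≠ 1.

No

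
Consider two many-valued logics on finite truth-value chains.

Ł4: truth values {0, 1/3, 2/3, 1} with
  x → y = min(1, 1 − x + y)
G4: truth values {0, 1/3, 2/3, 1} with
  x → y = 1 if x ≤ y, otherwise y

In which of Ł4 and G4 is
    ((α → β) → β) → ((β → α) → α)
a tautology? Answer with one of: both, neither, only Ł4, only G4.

In Ł4: every assignment gives 1 — tautology.
In G4: at α = 1/3, β = 0 the value is 1/3 — not a tautology.

only Ł4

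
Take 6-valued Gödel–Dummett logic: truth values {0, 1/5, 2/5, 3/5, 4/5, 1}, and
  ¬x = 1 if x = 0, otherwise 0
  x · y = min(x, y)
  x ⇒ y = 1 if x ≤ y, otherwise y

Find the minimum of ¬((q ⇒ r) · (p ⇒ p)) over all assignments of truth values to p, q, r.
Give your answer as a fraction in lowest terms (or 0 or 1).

0

Take p = 0, q = 0, r = 0:
q ⇒ r = 0 ⇒ 0 = 1
p ⇒ p = 0 ⇒ 0 = 1
(q ⇒ r) · (p ⇒ p) = 1 · 1 = 1
¬((q ⇒ r) · (p ⇒ p)) = ¬1 = 0
No assignment yields a value below 0, so this is the minimum.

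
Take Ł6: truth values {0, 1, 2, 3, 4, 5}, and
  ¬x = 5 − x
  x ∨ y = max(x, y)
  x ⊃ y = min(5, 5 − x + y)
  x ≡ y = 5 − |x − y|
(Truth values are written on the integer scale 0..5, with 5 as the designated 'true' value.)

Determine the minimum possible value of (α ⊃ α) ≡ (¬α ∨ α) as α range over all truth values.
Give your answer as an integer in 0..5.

Take α = 2:
α ⊃ α = 2 ⊃ 2 = 5
¬α = ¬2 = 3
¬α ∨ α = 3 ∨ 2 = 3
(α ⊃ α) ≡ (¬α ∨ α) = 5 ≡ 3 = 3
No assignment yields a value below 3, so this is the minimum.

3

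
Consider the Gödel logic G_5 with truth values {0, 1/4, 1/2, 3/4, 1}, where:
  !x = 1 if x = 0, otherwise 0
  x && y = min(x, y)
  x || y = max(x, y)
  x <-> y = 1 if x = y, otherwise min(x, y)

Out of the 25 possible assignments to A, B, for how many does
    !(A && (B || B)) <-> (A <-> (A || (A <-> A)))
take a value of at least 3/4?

2

value 1: 1 assignment (counts)
value 3/4: 1 assignment (counts)
value 1/2: 1 assignment
value 1/4: 1 assignment
value 0: 21 assignments
So 2 of the 25 assignments meet the threshold.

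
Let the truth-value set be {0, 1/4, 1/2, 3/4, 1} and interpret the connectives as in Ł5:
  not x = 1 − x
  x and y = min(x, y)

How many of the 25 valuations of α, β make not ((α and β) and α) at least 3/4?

16

value 1: 9 assignments (counts)
value 3/4: 7 assignments (counts)
value 1/2: 5 assignments
value 1/4: 3 assignments
value 0: 1 assignment
So 16 of the 25 assignments meet the threshold.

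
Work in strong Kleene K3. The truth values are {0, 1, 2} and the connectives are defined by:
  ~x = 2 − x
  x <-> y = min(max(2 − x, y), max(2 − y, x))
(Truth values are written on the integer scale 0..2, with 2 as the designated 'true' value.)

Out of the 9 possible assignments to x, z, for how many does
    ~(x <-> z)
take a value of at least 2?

2

x = 0, z = 0 ↦ 0  <
x = 0, z = 1 ↦ 1  <
x = 0, z = 2 ↦ 2  ≥
x = 1, z = 0 ↦ 1  <
x = 1, z = 1 ↦ 1  <
x = 1, z = 2 ↦ 1  <
x = 2, z = 0 ↦ 2  ≥
x = 2, z = 1 ↦ 1  <
x = 2, z = 2 ↦ 0  <
So 2 of the 9 assignments meet the threshold.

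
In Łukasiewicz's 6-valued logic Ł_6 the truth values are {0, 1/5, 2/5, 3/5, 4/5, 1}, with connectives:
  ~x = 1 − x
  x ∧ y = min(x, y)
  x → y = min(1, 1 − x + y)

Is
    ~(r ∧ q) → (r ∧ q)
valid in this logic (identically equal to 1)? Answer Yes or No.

Counterexample: take q = 0, r = 0.
r ∧ q = 0 ∧ 0 = 0
~(r ∧ q) = ~0 = 1
~(r ∧ q) → (r ∧ q) = 1 → 0 = 0
This gives 0 ≠ 1.

No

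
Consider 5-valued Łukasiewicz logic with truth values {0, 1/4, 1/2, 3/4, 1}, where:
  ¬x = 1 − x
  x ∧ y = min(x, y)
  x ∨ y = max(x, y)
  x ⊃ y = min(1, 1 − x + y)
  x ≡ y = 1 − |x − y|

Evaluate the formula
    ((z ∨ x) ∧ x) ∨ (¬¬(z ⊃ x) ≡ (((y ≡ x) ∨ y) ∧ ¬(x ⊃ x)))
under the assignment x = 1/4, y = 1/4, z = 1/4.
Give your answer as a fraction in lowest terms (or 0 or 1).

1/4

z ∨ x = 1/4 ∨ 1/4 = 1/4
(z ∨ x) ∧ x = 1/4 ∧ 1/4 = 1/4
z ⊃ x = 1/4 ⊃ 1/4 = 1
¬(z ⊃ x) = ¬1 = 0
¬¬(z ⊃ x) = ¬0 = 1
y ≡ x = 1/4 ≡ 1/4 = 1
(y ≡ x) ∨ y = 1 ∨ 1/4 = 1
x ⊃ x = 1/4 ⊃ 1/4 = 1
¬(x ⊃ x) = ¬1 = 0
((y ≡ x) ∨ y) ∧ ¬(x ⊃ x) = 1 ∧ 0 = 0
¬¬(z ⊃ x) ≡ (((y ≡ x) ∨ y) ∧ ¬(x ⊃ x)) = 1 ≡ 0 = 0
((z ∨ x) ∧ x) ∨ (¬¬(z ⊃ x) ≡ (((y ≡ x) ∨ y) ∧ ¬(x ⊃ x))) = 1/4 ∨ 0 = 1/4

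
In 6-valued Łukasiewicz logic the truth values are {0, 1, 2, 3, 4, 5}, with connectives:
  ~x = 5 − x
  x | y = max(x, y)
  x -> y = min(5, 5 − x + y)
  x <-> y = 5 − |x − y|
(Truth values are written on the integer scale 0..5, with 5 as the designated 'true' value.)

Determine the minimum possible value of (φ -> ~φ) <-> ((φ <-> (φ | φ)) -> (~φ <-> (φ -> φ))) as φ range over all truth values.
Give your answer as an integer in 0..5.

Take φ = 2:
~φ = ~2 = 3
φ -> ~φ = 2 -> 3 = 5
φ | φ = 2 | 2 = 2
φ <-> (φ | φ) = 2 <-> 2 = 5
~φ = ~2 = 3
φ -> φ = 2 -> 2 = 5
~φ <-> (φ -> φ) = 3 <-> 5 = 3
(φ <-> (φ | φ)) -> (~φ <-> (φ -> φ)) = 5 -> 3 = 3
(φ -> ~φ) <-> ((φ <-> (φ | φ)) -> (~φ <-> (φ -> φ))) = 5 <-> 3 = 3
No assignment yields a value below 3, so this is the minimum.

3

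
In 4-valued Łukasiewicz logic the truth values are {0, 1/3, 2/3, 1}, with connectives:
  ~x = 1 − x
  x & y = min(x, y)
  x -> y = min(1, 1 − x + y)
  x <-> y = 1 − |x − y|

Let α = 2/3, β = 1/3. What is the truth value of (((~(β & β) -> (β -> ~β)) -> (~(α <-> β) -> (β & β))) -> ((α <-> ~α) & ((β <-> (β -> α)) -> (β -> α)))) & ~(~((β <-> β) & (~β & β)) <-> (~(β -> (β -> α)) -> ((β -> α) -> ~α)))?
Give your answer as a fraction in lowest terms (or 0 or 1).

β & β = 1/3 & 1/3 = 1/3
~(β & β) = ~1/3 = 2/3
~β = ~1/3 = 2/3
β -> ~β = 1/3 -> 2/3 = 1
~(β & β) -> (β -> ~β) = 2/3 -> 1 = 1
α <-> β = 2/3 <-> 1/3 = 2/3
~(α <-> β) = ~2/3 = 1/3
β & β = 1/3 & 1/3 = 1/3
~(α <-> β) -> (β & β) = 1/3 -> 1/3 = 1
(~(β & β) -> (β -> ~β)) -> (~(α <-> β) -> (β & β)) = 1 -> 1 = 1
~α = ~2/3 = 1/3
α <-> ~α = 2/3 <-> 1/3 = 2/3
β -> α = 1/3 -> 2/3 = 1
β <-> (β -> α) = 1/3 <-> 1 = 1/3
β -> α = 1/3 -> 2/3 = 1
(β <-> (β -> α)) -> (β -> α) = 1/3 -> 1 = 1
(α <-> ~α) & ((β <-> (β -> α)) -> (β -> α)) = 2/3 & 1 = 2/3
((~(β & β) -> (β -> ~β)) -> (~(α <-> β) -> (β & β))) -> ((α <-> ~α) & ((β <-> (β -> α)) -> (β -> α))) = 1 -> 2/3 = 2/3
β <-> β = 1/3 <-> 1/3 = 1
~β = ~1/3 = 2/3
~β & β = 2/3 & 1/3 = 1/3
(β <-> β) & (~β & β) = 1 & 1/3 = 1/3
~((β <-> β) & (~β & β)) = ~1/3 = 2/3
β -> α = 1/3 -> 2/3 = 1
β -> (β -> α) = 1/3 -> 1 = 1
~(β -> (β -> α)) = ~1 = 0
β -> α = 1/3 -> 2/3 = 1
~α = ~2/3 = 1/3
(β -> α) -> ~α = 1 -> 1/3 = 1/3
~(β -> (β -> α)) -> ((β -> α) -> ~α) = 0 -> 1/3 = 1
~((β <-> β) & (~β & β)) <-> (~(β -> (β -> α)) -> ((β -> α) -> ~α)) = 2/3 <-> 1 = 2/3
~(~((β <-> β) & (~β & β)) <-> (~(β -> (β -> α)) -> ((β -> α) -> ~α))) = ~2/3 = 1/3
(((~(β & β) -> (β -> ~β)) -> (~(α <-> β) -> (β & β))) -> ((α <-> ~α) & ((β <-> (β -> α)) -> (β -> α)))) & ~(~((β <-> β) & (~β & β)) <-> (~(β -> (β -> α)) -> ((β -> α) -> ~α))) = 2/3 & 1/3 = 1/3

1/3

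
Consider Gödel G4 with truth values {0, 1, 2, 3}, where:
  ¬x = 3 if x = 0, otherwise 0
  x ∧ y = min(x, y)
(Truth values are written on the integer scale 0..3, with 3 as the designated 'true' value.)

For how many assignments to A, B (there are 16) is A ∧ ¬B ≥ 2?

A = 0, B = 0 ↦ 0  <
A = 0, B = 1 ↦ 0  <
A = 0, B = 2 ↦ 0  <
A = 0, B = 3 ↦ 0  <
A = 1, B = 0 ↦ 1  <
A = 1, B = 1 ↦ 0  <
A = 1, B = 2 ↦ 0  <
A = 1, B = 3 ↦ 0  <
A = 2, B = 0 ↦ 2  ≥
A = 2, B = 1 ↦ 0  <
A = 2, B = 2 ↦ 0  <
A = 2, B = 3 ↦ 0  <
A = 3, B = 0 ↦ 3  ≥
A = 3, B = 1 ↦ 0  <
A = 3, B = 2 ↦ 0  <
A = 3, B = 3 ↦ 0  <
So 2 of the 16 assignments meet the threshold.

2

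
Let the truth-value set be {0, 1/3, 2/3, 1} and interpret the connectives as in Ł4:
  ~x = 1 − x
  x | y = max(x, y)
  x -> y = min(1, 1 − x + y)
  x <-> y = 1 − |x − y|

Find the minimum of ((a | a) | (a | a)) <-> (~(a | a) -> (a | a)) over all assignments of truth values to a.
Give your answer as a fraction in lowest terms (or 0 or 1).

Take a = 1/3:
a | a = 1/3 | 1/3 = 1/3
a | a = 1/3 | 1/3 = 1/3
(a | a) | (a | a) = 1/3 | 1/3 = 1/3
a | a = 1/3 | 1/3 = 1/3
~(a | a) = ~1/3 = 2/3
a | a = 1/3 | 1/3 = 1/3
~(a | a) -> (a | a) = 2/3 -> 1/3 = 2/3
((a | a) | (a | a)) <-> (~(a | a) -> (a | a)) = 1/3 <-> 2/3 = 2/3
No assignment yields a value below 2/3, so this is the minimum.

2/3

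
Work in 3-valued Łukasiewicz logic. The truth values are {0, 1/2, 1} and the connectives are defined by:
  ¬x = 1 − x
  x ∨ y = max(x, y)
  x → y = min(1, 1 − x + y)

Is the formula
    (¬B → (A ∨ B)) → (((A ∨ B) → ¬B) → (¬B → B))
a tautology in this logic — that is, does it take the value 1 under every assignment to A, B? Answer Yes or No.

Counterexample: take A = 1/2, B = 0.
¬B = ¬0 = 1
A ∨ B = 1/2 ∨ 0 = 1/2
¬B → (A ∨ B) = 1 → 1/2 = 1/2
A ∨ B = 1/2 ∨ 0 = 1/2
¬B = ¬0 = 1
(A ∨ B) → ¬B = 1/2 → 1 = 1
¬B = ¬0 = 1
¬B → B = 1 → 0 = 0
((A ∨ B) → ¬B) → (¬B → B) = 1 → 0 = 0
(¬B → (A ∨ B)) → (((A ∨ B) → ¬B) → (¬B → B)) = 1/2 → 0 = 1/2
This gives 1/2 ≠ 1.

No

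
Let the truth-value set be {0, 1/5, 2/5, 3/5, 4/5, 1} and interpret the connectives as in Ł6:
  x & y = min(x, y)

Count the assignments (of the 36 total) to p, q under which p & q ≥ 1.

1

value 1: 1 assignment (counts)
value 4/5: 3 assignments
value 3/5: 5 assignments
value 2/5: 7 assignments
value 1/5: 9 assignments
value 0: 11 assignments
So 1 of the 36 assignments meets the threshold.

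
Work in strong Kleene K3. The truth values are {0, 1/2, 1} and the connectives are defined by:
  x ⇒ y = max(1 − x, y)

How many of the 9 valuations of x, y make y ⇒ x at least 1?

5

x = 0, y = 0 ↦ 1  ≥
x = 0, y = 1/2 ↦ 1/2  <
x = 0, y = 1 ↦ 0  <
x = 1/2, y = 0 ↦ 1  ≥
x = 1/2, y = 1/2 ↦ 1/2  <
x = 1/2, y = 1 ↦ 1/2  <
x = 1, y = 0 ↦ 1  ≥
x = 1, y = 1/2 ↦ 1  ≥
x = 1, y = 1 ↦ 1  ≥
So 5 of the 9 assignments meet the threshold.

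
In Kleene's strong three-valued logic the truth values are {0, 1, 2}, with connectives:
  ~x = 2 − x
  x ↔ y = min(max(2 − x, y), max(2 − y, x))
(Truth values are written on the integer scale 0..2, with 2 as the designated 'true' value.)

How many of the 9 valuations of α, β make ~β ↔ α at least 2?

α = 0, β = 0 ↦ 0  <
α = 0, β = 1 ↦ 1  <
α = 0, β = 2 ↦ 2  ≥
α = 1, β = 0 ↦ 1  <
α = 1, β = 1 ↦ 1  <
α = 1, β = 2 ↦ 1  <
α = 2, β = 0 ↦ 2  ≥
α = 2, β = 1 ↦ 1  <
α = 2, β = 2 ↦ 0  <
So 2 of the 9 assignments meet the threshold.

2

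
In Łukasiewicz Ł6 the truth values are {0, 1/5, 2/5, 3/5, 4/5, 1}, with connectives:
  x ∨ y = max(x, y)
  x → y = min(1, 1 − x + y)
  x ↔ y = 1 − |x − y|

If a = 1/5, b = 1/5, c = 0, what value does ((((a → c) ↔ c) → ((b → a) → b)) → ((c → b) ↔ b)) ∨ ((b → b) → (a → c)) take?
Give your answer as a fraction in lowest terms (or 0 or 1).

a → c = 1/5 → 0 = 4/5
(a → c) ↔ c = 4/5 ↔ 0 = 1/5
b → a = 1/5 → 1/5 = 1
(b → a) → b = 1 → 1/5 = 1/5
((a → c) ↔ c) → ((b → a) → b) = 1/5 → 1/5 = 1
c → b = 0 → 1/5 = 1
(c → b) ↔ b = 1 ↔ 1/5 = 1/5
(((a → c) ↔ c) → ((b → a) → b)) → ((c → b) ↔ b) = 1 → 1/5 = 1/5
b → b = 1/5 → 1/5 = 1
a → c = 1/5 → 0 = 4/5
(b → b) → (a → c) = 1 → 4/5 = 4/5
((((a → c) ↔ c) → ((b → a) → b)) → ((c → b) ↔ b)) ∨ ((b → b) → (a → c)) = 1/5 ∨ 4/5 = 4/5

4/5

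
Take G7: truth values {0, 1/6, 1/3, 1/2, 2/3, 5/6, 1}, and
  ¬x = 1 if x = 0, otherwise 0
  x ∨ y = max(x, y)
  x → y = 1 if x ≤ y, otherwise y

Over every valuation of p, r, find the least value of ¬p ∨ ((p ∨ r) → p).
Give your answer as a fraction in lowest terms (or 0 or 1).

1/6

Take p = 1/6, r = 1/3:
¬p = ¬1/6 = 0
p ∨ r = 1/6 ∨ 1/3 = 1/3
(p ∨ r) → p = 1/3 → 1/6 = 1/6
¬p ∨ ((p ∨ r) → p) = 0 ∨ 1/6 = 1/6
No assignment yields a value below 1/6, so this is the minimum.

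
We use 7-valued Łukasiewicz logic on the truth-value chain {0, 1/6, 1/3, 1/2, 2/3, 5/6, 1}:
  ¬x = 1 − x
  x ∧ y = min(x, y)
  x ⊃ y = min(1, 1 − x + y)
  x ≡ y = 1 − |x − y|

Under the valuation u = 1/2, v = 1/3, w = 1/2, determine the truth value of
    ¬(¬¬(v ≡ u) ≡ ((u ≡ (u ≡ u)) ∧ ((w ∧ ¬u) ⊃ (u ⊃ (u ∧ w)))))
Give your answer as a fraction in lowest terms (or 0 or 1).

1/3

v ≡ u = 1/3 ≡ 1/2 = 5/6
¬(v ≡ u) = ¬5/6 = 1/6
¬¬(v ≡ u) = ¬1/6 = 5/6
u ≡ u = 1/2 ≡ 1/2 = 1
u ≡ (u ≡ u) = 1/2 ≡ 1 = 1/2
¬u = ¬1/2 = 1/2
w ∧ ¬u = 1/2 ∧ 1/2 = 1/2
u ∧ w = 1/2 ∧ 1/2 = 1/2
u ⊃ (u ∧ w) = 1/2 ⊃ 1/2 = 1
(w ∧ ¬u) ⊃ (u ⊃ (u ∧ w)) = 1/2 ⊃ 1 = 1
(u ≡ (u ≡ u)) ∧ ((w ∧ ¬u) ⊃ (u ⊃ (u ∧ w))) = 1/2 ∧ 1 = 1/2
¬¬(v ≡ u) ≡ ((u ≡ (u ≡ u)) ∧ ((w ∧ ¬u) ⊃ (u ⊃ (u ∧ w)))) = 5/6 ≡ 1/2 = 2/3
¬(¬¬(v ≡ u) ≡ ((u ≡ (u ≡ u)) ∧ ((w ∧ ¬u) ⊃ (u ⊃ (u ∧ w))))) = ¬2/3 = 1/3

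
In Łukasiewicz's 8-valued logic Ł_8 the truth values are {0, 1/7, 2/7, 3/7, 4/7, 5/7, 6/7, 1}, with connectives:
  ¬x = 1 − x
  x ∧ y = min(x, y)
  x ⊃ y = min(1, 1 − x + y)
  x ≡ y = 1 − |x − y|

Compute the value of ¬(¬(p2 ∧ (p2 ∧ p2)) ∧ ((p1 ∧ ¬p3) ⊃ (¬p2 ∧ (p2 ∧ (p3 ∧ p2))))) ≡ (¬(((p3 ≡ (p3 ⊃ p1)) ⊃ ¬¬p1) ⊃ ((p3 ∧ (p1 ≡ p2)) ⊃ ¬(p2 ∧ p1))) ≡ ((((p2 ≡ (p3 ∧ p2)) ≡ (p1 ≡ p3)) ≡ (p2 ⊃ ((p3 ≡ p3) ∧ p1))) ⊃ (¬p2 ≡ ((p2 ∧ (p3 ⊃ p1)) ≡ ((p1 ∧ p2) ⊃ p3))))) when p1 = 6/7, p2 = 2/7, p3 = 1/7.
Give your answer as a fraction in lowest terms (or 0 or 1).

p2 ∧ p2 = 2/7 ∧ 2/7 = 2/7
p2 ∧ (p2 ∧ p2) = 2/7 ∧ 2/7 = 2/7
¬(p2 ∧ (p2 ∧ p2)) = ¬2/7 = 5/7
¬p3 = ¬1/7 = 6/7
p1 ∧ ¬p3 = 6/7 ∧ 6/7 = 6/7
¬p2 = ¬2/7 = 5/7
p3 ∧ p2 = 1/7 ∧ 2/7 = 1/7
p2 ∧ (p3 ∧ p2) = 2/7 ∧ 1/7 = 1/7
¬p2 ∧ (p2 ∧ (p3 ∧ p2)) = 5/7 ∧ 1/7 = 1/7
(p1 ∧ ¬p3) ⊃ (¬p2 ∧ (p2 ∧ (p3 ∧ p2))) = 6/7 ⊃ 1/7 = 2/7
¬(p2 ∧ (p2 ∧ p2)) ∧ ((p1 ∧ ¬p3) ⊃ (¬p2 ∧ (p2 ∧ (p3 ∧ p2)))) = 5/7 ∧ 2/7 = 2/7
¬(¬(p2 ∧ (p2 ∧ p2)) ∧ ((p1 ∧ ¬p3) ⊃ (¬p2 ∧ (p2 ∧ (p3 ∧ p2))))) = ¬2/7 = 5/7
p3 ⊃ p1 = 1/7 ⊃ 6/7 = 1
p3 ≡ (p3 ⊃ p1) = 1/7 ≡ 1 = 1/7
¬p1 = ¬6/7 = 1/7
¬¬p1 = ¬1/7 = 6/7
(p3 ≡ (p3 ⊃ p1)) ⊃ ¬¬p1 = 1/7 ⊃ 6/7 = 1
p1 ≡ p2 = 6/7 ≡ 2/7 = 3/7
p3 ∧ (p1 ≡ p2) = 1/7 ∧ 3/7 = 1/7
p2 ∧ p1 = 2/7 ∧ 6/7 = 2/7
¬(p2 ∧ p1) = ¬2/7 = 5/7
(p3 ∧ (p1 ≡ p2)) ⊃ ¬(p2 ∧ p1) = 1/7 ⊃ 5/7 = 1
((p3 ≡ (p3 ⊃ p1)) ⊃ ¬¬p1) ⊃ ((p3 ∧ (p1 ≡ p2)) ⊃ ¬(p2 ∧ p1)) = 1 ⊃ 1 = 1
¬(((p3 ≡ (p3 ⊃ p1)) ⊃ ¬¬p1) ⊃ ((p3 ∧ (p1 ≡ p2)) ⊃ ¬(p2 ∧ p1))) = ¬1 = 0
p3 ∧ p2 = 1/7 ∧ 2/7 = 1/7
p2 ≡ (p3 ∧ p2) = 2/7 ≡ 1/7 = 6/7
p1 ≡ p3 = 6/7 ≡ 1/7 = 2/7
(p2 ≡ (p3 ∧ p2)) ≡ (p1 ≡ p3) = 6/7 ≡ 2/7 = 3/7
p3 ≡ p3 = 1/7 ≡ 1/7 = 1
(p3 ≡ p3) ∧ p1 = 1 ∧ 6/7 = 6/7
p2 ⊃ ((p3 ≡ p3) ∧ p1) = 2/7 ⊃ 6/7 = 1
((p2 ≡ (p3 ∧ p2)) ≡ (p1 ≡ p3)) ≡ (p2 ⊃ ((p3 ≡ p3) ∧ p1)) = 3/7 ≡ 1 = 3/7
¬p2 = ¬2/7 = 5/7
p3 ⊃ p1 = 1/7 ⊃ 6/7 = 1
p2 ∧ (p3 ⊃ p1) = 2/7 ∧ 1 = 2/7
p1 ∧ p2 = 6/7 ∧ 2/7 = 2/7
(p1 ∧ p2) ⊃ p3 = 2/7 ⊃ 1/7 = 6/7
(p2 ∧ (p3 ⊃ p1)) ≡ ((p1 ∧ p2) ⊃ p3) = 2/7 ≡ 6/7 = 3/7
¬p2 ≡ ((p2 ∧ (p3 ⊃ p1)) ≡ ((p1 ∧ p2) ⊃ p3)) = 5/7 ≡ 3/7 = 5/7
(((p2 ≡ (p3 ∧ p2)) ≡ (p1 ≡ p3)) ≡ (p2 ⊃ ((p3 ≡ p3) ∧ p1))) ⊃ (¬p2 ≡ ((p2 ∧ (p3 ⊃ p1)) ≡ ((p1 ∧ p2) ⊃ p3))) = 3/7 ⊃ 5/7 = 1
¬(((p3 ≡ (p3 ⊃ p1)) ⊃ ¬¬p1) ⊃ ((p3 ∧ (p1 ≡ p2)) ⊃ ¬(p2 ∧ p1))) ≡ ((((p2 ≡ (p3 ∧ p2)) ≡ (p1 ≡ p3)) ≡ (p2 ⊃ ((p3 ≡ p3) ∧ p1))) ⊃ (¬p2 ≡ ((p2 ∧ (p3 ⊃ p1)) ≡ ((p1 ∧ p2) ⊃ p3)))) = 0 ≡ 1 = 0
¬(¬(p2 ∧ (p2 ∧ p2)) ∧ ((p1 ∧ ¬p3) ⊃ (¬p2 ∧ (p2 ∧ (p3 ∧ p2))))) ≡ (¬(((p3 ≡ (p3 ⊃ p1)) ⊃ ¬¬p1) ⊃ ((p3 ∧ (p1 ≡ p2)) ⊃ ¬(p2 ∧ p1))) ≡ ((((p2 ≡ (p3 ∧ p2)) ≡ (p1 ≡ p3)) ≡ (p2 ⊃ ((p3 ≡ p3) ∧ p1))) ⊃ (¬p2 ≡ ((p2 ∧ (p3 ⊃ p1)) ≡ ((p1 ∧ p2) ⊃ p3))))) = 5/7 ≡ 0 = 2/7

2/7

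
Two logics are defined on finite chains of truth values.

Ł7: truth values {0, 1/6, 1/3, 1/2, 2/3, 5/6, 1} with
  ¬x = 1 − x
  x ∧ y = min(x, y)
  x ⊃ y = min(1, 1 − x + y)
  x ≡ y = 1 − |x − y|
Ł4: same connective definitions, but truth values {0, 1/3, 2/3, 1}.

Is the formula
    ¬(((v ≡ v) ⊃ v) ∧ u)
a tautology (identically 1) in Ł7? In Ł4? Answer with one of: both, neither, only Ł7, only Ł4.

neither

In Ł7: at u = 1/6, v = 1/6 the value is 5/6 — not a tautology.
In Ł4: at u = 1/3, v = 1/3 the value is 2/3 — not a tautology.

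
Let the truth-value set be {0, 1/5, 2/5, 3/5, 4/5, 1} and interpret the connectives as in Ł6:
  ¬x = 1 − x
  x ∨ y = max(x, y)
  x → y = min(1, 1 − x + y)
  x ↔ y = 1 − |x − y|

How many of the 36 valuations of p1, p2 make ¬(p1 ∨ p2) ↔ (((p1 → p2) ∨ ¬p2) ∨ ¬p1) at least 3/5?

value 1: 1 assignment (counts)
value 4/5: 4 assignments (counts)
value 3/5: 7 assignments (counts)
value 2/5: 9 assignments
value 1/5: 8 assignments
value 0: 7 assignments
So 12 of the 36 assignments meet the threshold.

12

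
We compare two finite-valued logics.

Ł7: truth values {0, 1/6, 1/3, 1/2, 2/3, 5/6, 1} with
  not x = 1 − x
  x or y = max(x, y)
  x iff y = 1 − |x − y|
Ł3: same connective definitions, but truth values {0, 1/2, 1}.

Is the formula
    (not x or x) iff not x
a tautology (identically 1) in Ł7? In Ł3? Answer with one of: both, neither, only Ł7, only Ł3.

In Ł7: at x = 2/3 the value is 2/3 — not a tautology.
In Ł3: at x = 1 the value is 0 — not a tautology.

neither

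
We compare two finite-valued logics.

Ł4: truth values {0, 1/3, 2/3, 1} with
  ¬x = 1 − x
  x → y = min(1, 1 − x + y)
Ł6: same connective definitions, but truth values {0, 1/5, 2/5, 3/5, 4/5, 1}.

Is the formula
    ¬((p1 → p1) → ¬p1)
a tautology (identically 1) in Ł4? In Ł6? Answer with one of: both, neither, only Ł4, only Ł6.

In Ł4: at p1 = 0 the value is 0 — not a tautology.
In Ł6: at p1 = 0 the value is 0 — not a tautology.

neither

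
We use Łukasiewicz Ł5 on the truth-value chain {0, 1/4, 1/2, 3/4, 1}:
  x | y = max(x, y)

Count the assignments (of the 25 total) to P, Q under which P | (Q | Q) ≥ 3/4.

16

value 1: 9 assignments (counts)
value 3/4: 7 assignments (counts)
value 1/2: 5 assignments
value 1/4: 3 assignments
value 0: 1 assignment
So 16 of the 25 assignments meet the threshold.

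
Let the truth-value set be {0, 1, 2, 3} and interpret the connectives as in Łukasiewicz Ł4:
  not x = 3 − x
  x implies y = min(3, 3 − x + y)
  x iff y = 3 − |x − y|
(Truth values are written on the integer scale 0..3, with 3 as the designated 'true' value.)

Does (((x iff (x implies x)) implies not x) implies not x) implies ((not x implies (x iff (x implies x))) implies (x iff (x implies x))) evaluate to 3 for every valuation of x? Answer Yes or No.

Yes

x = 0 ↦ 3
x = 1 ↦ 3
x = 2 ↦ 3
x = 3 ↦ 3
Every assignment gives a value ≥ 3.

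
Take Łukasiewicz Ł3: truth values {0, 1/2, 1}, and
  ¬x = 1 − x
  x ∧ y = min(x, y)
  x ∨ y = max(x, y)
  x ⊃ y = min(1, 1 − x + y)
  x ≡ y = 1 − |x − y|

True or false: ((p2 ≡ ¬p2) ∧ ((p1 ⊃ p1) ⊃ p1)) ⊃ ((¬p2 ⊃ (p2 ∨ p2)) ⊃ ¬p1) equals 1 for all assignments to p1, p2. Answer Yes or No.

Counterexample: take p1 = 1, p2 = 1/2.
¬p2 = ¬1/2 = 1/2
p2 ≡ ¬p2 = 1/2 ≡ 1/2 = 1
p1 ⊃ p1 = 1 ⊃ 1 = 1
(p1 ⊃ p1) ⊃ p1 = 1 ⊃ 1 = 1
(p2 ≡ ¬p2) ∧ ((p1 ⊃ p1) ⊃ p1) = 1 ∧ 1 = 1
¬p2 = ¬1/2 = 1/2
p2 ∨ p2 = 1/2 ∨ 1/2 = 1/2
¬p2 ⊃ (p2 ∨ p2) = 1/2 ⊃ 1/2 = 1
¬p1 = ¬1 = 0
(¬p2 ⊃ (p2 ∨ p2)) ⊃ ¬p1 = 1 ⊃ 0 = 0
((p2 ≡ ¬p2) ∧ ((p1 ⊃ p1) ⊃ p1)) ⊃ ((¬p2 ⊃ (p2 ∨ p2)) ⊃ ¬p1) = 1 ⊃ 0 = 0
This gives 0 ≠ 1.

No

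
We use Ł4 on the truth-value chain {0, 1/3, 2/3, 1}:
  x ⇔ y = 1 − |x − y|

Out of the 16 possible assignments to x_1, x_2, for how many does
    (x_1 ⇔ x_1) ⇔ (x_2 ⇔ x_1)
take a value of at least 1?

x_1 = 0, x_2 = 0 ↦ 1  ≥
x_1 = 0, x_2 = 1/3 ↦ 2/3  <
x_1 = 0, x_2 = 2/3 ↦ 1/3  <
x_1 = 0, x_2 = 1 ↦ 0  <
x_1 = 1/3, x_2 = 0 ↦ 2/3  <
x_1 = 1/3, x_2 = 1/3 ↦ 1  ≥
x_1 = 1/3, x_2 = 2/3 ↦ 2/3  <
x_1 = 1/3, x_2 = 1 ↦ 1/3  <
x_1 = 2/3, x_2 = 0 ↦ 1/3  <
x_1 = 2/3, x_2 = 1/3 ↦ 2/3  <
x_1 = 2/3, x_2 = 2/3 ↦ 1  ≥
x_1 = 2/3, x_2 = 1 ↦ 2/3  <
x_1 = 1, x_2 = 0 ↦ 0  <
x_1 = 1, x_2 = 1/3 ↦ 1/3  <
x_1 = 1, x_2 = 2/3 ↦ 2/3  <
x_1 = 1, x_2 = 1 ↦ 1  ≥
So 4 of the 16 assignments meet the threshold.

4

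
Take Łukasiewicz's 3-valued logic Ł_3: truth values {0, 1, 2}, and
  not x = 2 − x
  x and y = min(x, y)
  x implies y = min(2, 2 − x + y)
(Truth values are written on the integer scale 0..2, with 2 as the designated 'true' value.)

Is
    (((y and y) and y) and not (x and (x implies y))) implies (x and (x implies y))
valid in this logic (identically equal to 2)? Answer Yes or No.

Counterexample: take x = 0, y = 1.
y and y = 1 and 1 = 1
(y and y) and y = 1 and 1 = 1
x implies y = 0 implies 1 = 2
x and (x implies y) = 0 and 2 = 0
not (x and (x implies y)) = not 0 = 2
((y and y) and y) and not (x and (x implies y)) = 1 and 2 = 1
x implies y = 0 implies 1 = 2
x and (x implies y) = 0 and 2 = 0
(((y and y) and y) and not (x and (x implies y))) implies (x and (x implies y)) = 1 implies 0 = 1
This gives 1 ≠ 2.

No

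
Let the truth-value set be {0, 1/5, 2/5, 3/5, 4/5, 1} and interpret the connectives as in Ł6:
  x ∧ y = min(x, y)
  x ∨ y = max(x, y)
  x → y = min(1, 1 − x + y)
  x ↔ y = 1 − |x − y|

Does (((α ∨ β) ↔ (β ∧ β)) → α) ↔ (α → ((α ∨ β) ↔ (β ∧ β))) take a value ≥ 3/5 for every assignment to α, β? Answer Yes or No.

Counterexample: take α = 0, β = 0.
α ∨ β = 0 ∨ 0 = 0
β ∧ β = 0 ∧ 0 = 0
(α ∨ β) ↔ (β ∧ β) = 0 ↔ 0 = 1
((α ∨ β) ↔ (β ∧ β)) → α = 1 → 0 = 0
α → ((α ∨ β) ↔ (β ∧ β)) = 0 → 1 = 1
(((α ∨ β) ↔ (β ∧ β)) → α) ↔ (α → ((α ∨ β) ↔ (β ∧ β))) = 0 ↔ 1 = 0
This gives 0, which is below 3/5.

No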